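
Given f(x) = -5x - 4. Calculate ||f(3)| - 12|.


f(3) = -19
|-19| = 19
|19 - 12| = 7

7


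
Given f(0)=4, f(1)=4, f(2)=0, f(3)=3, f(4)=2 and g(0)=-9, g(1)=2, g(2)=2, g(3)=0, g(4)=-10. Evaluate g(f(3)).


0


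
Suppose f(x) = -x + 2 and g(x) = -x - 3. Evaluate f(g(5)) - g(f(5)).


f(g(5)) = 10
g(f(5)) = 0
Difference = 10

10


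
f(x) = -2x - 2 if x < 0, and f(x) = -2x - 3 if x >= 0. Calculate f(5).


5 satisfies x >= 0
f(5) = -13

-13


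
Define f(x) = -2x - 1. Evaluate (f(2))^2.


f(2) = -5
(-5)^2 = 25

25


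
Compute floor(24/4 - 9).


24/4 = 6
6 - 9 = -3
floor(-3) = -3

-3


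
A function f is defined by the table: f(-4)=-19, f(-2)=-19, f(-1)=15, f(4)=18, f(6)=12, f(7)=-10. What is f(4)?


Reading from the table at x = 4

18


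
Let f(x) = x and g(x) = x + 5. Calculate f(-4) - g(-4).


f(-4) = -4
g(-4) = 1
Difference = -5

-5


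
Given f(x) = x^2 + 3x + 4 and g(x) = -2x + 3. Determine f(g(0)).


g(0) = 3
f(3) = 1*(3)^2 + 3*(3) + 4 = 22

22


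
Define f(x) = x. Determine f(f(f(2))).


2


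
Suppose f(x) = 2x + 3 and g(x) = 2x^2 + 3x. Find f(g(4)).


g(4) = 44
f(44) = 91

91


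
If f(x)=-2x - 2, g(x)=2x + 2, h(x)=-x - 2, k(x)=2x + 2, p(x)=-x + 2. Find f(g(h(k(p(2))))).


p(2) = 0
k(0) = 2
h(2) = -4
g(-4) = -6
f(-6) = 10

10


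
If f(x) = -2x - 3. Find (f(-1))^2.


f(-1) = -1
(-1)^2 = 1

1


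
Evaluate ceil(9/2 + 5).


9/2 = 4.5
4.5 + 5 = 9.5
ceil(9.5) = 10

10


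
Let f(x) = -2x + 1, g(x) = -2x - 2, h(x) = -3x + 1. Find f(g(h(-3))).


45


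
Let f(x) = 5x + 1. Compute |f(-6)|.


f(-6) = -29
|-29| = 29

29


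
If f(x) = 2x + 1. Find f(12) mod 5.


f(12) = 25
25 mod 5 = 0

0


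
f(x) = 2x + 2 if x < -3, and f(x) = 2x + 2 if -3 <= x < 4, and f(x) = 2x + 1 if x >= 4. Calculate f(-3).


-3 satisfies -3 <= x < 4
f(-3) = -4

-4


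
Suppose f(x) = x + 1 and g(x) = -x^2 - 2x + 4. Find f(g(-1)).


g(-1) = 5
f(5) = 6

6


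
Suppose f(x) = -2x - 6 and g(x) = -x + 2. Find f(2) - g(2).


f(2) = -10
g(2) = 0
Difference = -10

-10


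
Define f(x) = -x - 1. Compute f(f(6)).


f(6) = -7
f(-7) = 6

6


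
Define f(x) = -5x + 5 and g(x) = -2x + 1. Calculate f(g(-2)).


g(-2) = 5
f(5) = -20

-20


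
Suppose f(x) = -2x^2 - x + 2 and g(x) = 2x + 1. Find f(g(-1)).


g(-1) = -1
f(-1) = (-2)*(-1)^2 - 1*(-1) + 2 = 1

1


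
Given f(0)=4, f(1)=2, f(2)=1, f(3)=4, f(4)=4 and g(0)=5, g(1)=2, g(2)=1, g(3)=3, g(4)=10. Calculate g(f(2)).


f(2) = 1
g(1) = 2

2


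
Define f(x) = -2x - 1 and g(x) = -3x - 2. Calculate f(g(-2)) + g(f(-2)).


f(g(-2)) = -9
g(f(-2)) = -11
Sum = -20

-20


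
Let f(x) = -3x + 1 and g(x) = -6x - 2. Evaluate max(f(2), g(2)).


f(2) = -5
g(2) = -14
max = -5

-5


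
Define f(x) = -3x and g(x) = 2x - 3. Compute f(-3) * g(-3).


f(-3) = 9
g(-3) = -9
Product = -81

-81


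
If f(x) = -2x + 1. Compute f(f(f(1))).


f(1) = -1
f(-1) = 3
f(3) = -5

-5


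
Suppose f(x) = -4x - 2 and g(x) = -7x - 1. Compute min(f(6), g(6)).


f(6) = -26
g(6) = -43
min = -43

-43


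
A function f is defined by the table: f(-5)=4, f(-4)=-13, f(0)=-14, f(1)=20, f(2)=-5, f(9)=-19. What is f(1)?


Reading from the table at x = 1

20


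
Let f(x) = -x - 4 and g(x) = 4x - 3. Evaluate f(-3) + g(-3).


f(-3) = -1
g(-3) = -15
Sum = -16

-16


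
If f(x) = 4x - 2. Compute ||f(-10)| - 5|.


f(-10) = -42
|-42| = 42
|42 - 5| = 37

37


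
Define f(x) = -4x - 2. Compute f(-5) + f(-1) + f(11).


f(-5) = 18
f(-1) = 2
f(11) = -46
Sum = -26

-26


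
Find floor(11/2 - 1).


11/2 = 5.5
5.5 - 1 = 4.5
floor(4.5) = 4

4


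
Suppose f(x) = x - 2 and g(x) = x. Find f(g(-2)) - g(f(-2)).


f(g(-2)) = -4
g(f(-2)) = -4
Difference = 0

0


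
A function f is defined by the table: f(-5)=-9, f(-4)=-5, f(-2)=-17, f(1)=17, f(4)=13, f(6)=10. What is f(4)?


13


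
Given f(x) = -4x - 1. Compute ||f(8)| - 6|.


f(8) = -33
|-33| = 33
|33 - 6| = 27

27


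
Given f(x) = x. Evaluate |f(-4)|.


f(-4) = -4
|-4| = 4

4


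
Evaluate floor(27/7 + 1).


27/7 = 3.8571
3.8571 + 1 = 4.8571
floor(4.8571) = 4

4


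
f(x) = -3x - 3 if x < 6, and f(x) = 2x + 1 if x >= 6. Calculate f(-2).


-2 satisfies x < 6
f(-2) = 3

3


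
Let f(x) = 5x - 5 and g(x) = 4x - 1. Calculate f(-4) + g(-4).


f(-4) = -25
g(-4) = -17
Sum = -42

-42


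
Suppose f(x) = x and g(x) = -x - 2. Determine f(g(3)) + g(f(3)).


f(g(3)) = -5
g(f(3)) = -5
Sum = -10

-10


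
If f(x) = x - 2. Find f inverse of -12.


Solve x - 2 = -12
x = (-12 + 2) / 1 = -10

-10


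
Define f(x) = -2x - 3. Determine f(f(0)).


f(0) = -3
f(-3) = 3

3


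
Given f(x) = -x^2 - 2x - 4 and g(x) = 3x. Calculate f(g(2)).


g(2) = 6
f(6) = (-1)*(6)^2 - 2*(6) - 4 = -52

-52


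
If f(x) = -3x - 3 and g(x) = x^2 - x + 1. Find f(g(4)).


g(4) = 13
f(13) = -42

-42


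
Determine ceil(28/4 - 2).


28/4 = 7
7 - 2 = 5
ceil(5) = 5

5


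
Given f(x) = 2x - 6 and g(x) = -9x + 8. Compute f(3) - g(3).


f(3) = 0
g(3) = -19
Difference = 19

19


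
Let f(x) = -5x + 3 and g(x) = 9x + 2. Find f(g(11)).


-502


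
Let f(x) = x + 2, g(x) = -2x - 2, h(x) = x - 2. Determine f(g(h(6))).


h(6) = 4
g(4) = -10
f(-10) = -8

-8


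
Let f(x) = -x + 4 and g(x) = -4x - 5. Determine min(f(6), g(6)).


f(6) = -2
g(6) = -29
min = -29

-29


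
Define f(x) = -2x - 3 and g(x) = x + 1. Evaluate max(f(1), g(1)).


f(1) = -5
g(1) = 2
max = 2

2


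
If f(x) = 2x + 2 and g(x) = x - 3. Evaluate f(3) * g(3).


f(3) = 8
g(3) = 0
Product = 0

0


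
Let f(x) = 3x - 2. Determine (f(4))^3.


f(4) = 10
(10)^3 = 1000

1000


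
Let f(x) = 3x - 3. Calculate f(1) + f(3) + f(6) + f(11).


f(1) = 0
f(3) = 6
f(6) = 15
f(11) = 30
Sum = 51

51


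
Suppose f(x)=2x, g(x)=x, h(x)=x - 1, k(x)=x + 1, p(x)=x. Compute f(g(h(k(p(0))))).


p(0) = 0
k(0) = 1
h(1) = 0
g(0) = 0
f(0) = 0

0


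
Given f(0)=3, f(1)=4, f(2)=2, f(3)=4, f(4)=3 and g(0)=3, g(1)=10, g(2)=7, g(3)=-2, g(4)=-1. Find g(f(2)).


7


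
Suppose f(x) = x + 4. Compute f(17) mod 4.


1


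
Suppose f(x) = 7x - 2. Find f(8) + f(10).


f(8) = 54
f(10) = 68
Sum = 122

122


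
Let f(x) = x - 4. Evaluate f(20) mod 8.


f(20) = 16
16 mod 8 = 0

0


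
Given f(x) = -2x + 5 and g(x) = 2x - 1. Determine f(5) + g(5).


f(5) = -5
g(5) = 9
Sum = 4

4


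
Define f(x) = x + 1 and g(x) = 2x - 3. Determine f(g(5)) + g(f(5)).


f(g(5)) = 8
g(f(5)) = 9
Sum = 17

17


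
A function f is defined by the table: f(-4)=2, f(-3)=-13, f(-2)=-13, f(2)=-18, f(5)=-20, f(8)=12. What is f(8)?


12


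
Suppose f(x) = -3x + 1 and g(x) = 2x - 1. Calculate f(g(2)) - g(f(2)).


f(g(2)) = -8
g(f(2)) = -11
Difference = 3

3


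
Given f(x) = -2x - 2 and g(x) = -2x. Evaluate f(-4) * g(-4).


f(-4) = 6
g(-4) = 8
Product = 48

48


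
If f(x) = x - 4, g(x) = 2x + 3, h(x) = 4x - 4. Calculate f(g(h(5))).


h(5) = 16
g(16) = 35
f(35) = 31

31


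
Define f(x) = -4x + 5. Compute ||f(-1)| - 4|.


f(-1) = 9
|9| = 9
|9 - 4| = 5

5


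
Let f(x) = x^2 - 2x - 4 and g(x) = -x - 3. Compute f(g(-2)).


-1


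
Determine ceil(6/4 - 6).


6/4 = 1.5
1.5 - 6 = -4.5
ceil(-4.5) = -4

-4


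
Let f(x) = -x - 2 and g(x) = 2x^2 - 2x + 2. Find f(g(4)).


g(4) = 26
f(26) = -28

-28


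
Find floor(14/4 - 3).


14/4 = 3.5
3.5 - 3 = 0.5
floor(0.5) = 0

0


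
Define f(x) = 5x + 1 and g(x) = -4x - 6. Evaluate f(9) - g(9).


88


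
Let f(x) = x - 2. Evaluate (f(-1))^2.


f(-1) = -3
(-3)^2 = 9

9


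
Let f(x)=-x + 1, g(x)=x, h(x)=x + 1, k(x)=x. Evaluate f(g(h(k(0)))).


k(0) = 0
h(0) = 1
g(1) = 1
f(1) = 0

0


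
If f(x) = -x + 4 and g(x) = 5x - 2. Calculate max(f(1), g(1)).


f(1) = 3
g(1) = 3
max = 3

3


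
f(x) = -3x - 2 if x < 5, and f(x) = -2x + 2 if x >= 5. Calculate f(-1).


-1 satisfies x < 5
f(-1) = 1

1


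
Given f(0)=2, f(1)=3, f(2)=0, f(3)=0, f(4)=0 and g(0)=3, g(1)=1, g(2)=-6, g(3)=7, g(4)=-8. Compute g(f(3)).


f(3) = 0
g(0) = 3

3


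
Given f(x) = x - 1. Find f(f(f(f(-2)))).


f(-2) = -3
f(-3) = -4
f(-4) = -5
f(-5) = -6

-6


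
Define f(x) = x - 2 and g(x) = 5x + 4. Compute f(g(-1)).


g(-1) = -1
f(-1) = -3

-3


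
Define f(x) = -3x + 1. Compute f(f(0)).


f(0) = 1
f(1) = -2

-2


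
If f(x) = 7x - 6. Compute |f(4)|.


f(4) = 22
|22| = 22

22


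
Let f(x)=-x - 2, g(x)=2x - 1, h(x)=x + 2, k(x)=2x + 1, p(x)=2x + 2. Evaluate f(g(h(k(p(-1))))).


p(-1) = 0
k(0) = 1
h(1) = 3
g(3) = 5
f(5) = -7

-7


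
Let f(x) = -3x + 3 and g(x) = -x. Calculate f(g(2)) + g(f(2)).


f(g(2)) = 9
g(f(2)) = 3
Sum = 12

12


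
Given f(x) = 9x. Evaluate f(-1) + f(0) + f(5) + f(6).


90


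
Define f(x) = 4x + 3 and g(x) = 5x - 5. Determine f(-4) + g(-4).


f(-4) = -13
g(-4) = -25
Sum = -38

-38


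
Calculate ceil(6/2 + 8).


6/2 = 3
3 + 8 = 11
ceil(11) = 11

11


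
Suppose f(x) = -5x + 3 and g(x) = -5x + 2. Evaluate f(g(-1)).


g(-1) = 7
f(7) = -32

-32


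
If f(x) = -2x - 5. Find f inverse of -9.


Solve -2x - 5 = -9
x = (-9 + 5) / (-2) = 2

2


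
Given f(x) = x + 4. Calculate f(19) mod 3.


f(19) = 23
23 mod 3 = 2

2


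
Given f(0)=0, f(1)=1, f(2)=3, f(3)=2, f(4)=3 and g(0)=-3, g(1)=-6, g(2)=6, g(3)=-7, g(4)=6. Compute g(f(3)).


f(3) = 2
g(2) = 6

6


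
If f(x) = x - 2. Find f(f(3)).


f(3) = 1
f(1) = -1

-1


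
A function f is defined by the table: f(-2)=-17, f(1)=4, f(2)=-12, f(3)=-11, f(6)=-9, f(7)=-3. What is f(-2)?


Reading from the table at x = -2

-17


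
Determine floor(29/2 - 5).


29/2 = 14.5
14.5 - 5 = 9.5
floor(9.5) = 9

9


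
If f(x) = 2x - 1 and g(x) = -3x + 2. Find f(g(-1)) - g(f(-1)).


f(g(-1)) = 9
g(f(-1)) = 11
Difference = -2

-2


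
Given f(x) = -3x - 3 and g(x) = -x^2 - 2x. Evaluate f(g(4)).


g(4) = -24
f(-24) = 69

69


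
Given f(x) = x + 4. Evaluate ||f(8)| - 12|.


f(8) = 12
|12| = 12
|12 - 12| = 0

0


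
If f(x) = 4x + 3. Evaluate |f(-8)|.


f(-8) = -29
|-29| = 29

29


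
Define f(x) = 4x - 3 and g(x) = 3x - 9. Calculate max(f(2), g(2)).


5


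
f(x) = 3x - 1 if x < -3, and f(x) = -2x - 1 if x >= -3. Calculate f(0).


0 satisfies x >= -3
f(0) = -1

-1


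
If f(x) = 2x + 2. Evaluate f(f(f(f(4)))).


94


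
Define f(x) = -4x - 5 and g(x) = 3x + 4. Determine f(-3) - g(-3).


f(-3) = 7
g(-3) = -5
Difference = 12

12


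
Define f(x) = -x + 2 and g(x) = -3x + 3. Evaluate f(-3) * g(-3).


60


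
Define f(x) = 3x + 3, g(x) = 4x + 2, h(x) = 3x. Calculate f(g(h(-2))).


-63


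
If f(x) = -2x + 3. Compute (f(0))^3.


f(0) = 3
(3)^3 = 27

27


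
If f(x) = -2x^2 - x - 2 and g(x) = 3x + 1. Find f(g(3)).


g(3) = 10
f(10) = (-2)*(10)^2 - 1*(10) - 2 = -212

-212


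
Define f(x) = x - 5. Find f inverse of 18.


Solve x - 5 = 18
x = (18 + 5) / 1 = 23

23


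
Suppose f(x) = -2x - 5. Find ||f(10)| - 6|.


f(10) = -25
|-25| = 25
|25 - 6| = 19

19


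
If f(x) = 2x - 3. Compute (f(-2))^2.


f(-2) = -7
(-7)^2 = 49

49


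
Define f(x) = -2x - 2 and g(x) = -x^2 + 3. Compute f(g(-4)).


g(-4) = -13
f(-13) = 24

24


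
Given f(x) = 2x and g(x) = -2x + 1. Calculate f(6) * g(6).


f(6) = 12
g(6) = -11
Product = -132

-132


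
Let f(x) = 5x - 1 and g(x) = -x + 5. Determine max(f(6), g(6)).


f(6) = 29
g(6) = -1
max = 29

29


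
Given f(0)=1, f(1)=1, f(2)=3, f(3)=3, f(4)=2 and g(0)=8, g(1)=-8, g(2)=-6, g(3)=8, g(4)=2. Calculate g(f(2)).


f(2) = 3
g(3) = 8

8


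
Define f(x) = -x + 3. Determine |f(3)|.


f(3) = 0
|0| = 0

0


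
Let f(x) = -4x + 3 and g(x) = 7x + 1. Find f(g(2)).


g(2) = 15
f(15) = -57

-57


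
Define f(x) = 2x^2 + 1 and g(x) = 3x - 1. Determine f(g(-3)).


g(-3) = -10
f(-10) = 2*(-10)^2 + 1 = 201

201


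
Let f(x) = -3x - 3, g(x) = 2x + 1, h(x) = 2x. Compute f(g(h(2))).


h(2) = 4
g(4) = 9
f(9) = -30

-30


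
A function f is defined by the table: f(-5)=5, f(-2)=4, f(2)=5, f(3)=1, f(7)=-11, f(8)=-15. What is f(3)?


Reading from the table at x = 3

1


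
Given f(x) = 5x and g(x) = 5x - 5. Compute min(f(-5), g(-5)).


f(-5) = -25
g(-5) = -30
min = -30

-30


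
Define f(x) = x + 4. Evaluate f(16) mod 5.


f(16) = 20
20 mod 5 = 0

0


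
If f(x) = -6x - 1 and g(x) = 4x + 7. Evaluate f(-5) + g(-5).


f(-5) = 29
g(-5) = -13
Sum = 16

16


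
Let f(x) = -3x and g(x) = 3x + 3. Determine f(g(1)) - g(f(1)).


f(g(1)) = -18
g(f(1)) = -6
Difference = -12

-12


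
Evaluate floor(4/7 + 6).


4/7 = 0.5714
0.5714 + 6 = 6.5714
floor(6.5714) = 6

6


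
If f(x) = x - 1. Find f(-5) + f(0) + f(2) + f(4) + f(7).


f(-5) = -6
f(0) = -1
f(2) = 1
f(4) = 3
f(7) = 6
Sum = 3

3


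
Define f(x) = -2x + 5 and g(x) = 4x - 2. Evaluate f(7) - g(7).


-35


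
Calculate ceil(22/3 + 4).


22/3 = 7.3333
7.3333 + 4 = 11.3333
ceil(11.3333) = 12

12


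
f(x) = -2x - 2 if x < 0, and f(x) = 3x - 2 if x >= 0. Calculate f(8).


8 satisfies x >= 0
f(8) = 22

22


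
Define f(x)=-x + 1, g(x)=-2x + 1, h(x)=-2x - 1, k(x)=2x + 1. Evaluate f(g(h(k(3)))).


k(3) = 7
h(7) = -15
g(-15) = 31
f(31) = -30

-30


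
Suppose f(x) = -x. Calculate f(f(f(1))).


-1


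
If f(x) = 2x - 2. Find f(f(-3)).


f(-3) = -8
f(-8) = -18

-18


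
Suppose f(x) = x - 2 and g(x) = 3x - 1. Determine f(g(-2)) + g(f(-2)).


-22


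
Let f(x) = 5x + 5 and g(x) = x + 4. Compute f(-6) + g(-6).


f(-6) = -25
g(-6) = -2
Sum = -27

-27


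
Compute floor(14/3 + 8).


14/3 = 4.6667
4.6667 + 8 = 12.6667
floor(12.6667) = 12

12


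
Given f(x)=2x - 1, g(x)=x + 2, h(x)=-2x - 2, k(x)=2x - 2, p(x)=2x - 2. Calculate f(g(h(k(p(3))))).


p(3) = 4
k(4) = 6
h(6) = -14
g(-14) = -12
f(-12) = -25

-25


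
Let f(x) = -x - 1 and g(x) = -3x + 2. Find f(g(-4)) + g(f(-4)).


f(g(-4)) = -15
g(f(-4)) = -7
Sum = -22

-22


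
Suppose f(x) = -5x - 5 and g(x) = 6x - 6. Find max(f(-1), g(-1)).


0


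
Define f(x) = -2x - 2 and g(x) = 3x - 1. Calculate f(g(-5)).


g(-5) = -16
f(-16) = 30

30


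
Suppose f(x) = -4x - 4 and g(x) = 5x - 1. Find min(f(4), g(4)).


-20


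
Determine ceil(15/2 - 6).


15/2 = 7.5
7.5 - 6 = 1.5
ceil(1.5) = 2

2


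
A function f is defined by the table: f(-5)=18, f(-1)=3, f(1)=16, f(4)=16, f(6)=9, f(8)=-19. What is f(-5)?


18


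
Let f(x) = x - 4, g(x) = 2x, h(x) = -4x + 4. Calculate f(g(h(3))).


-20


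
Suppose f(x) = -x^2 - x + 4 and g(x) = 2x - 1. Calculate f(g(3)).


-26


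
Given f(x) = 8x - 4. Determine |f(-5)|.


f(-5) = -44
|-44| = 44

44


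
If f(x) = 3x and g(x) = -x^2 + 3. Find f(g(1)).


g(1) = 2
f(2) = 6

6


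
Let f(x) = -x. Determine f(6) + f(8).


f(6) = -6
f(8) = -8
Sum = -14

-14


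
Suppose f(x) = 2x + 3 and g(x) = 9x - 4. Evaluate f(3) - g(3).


f(3) = 9
g(3) = 23
Difference = -14

-14


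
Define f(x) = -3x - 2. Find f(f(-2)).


-14


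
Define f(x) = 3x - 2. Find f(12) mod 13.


f(12) = 34
34 mod 13 = 8

8


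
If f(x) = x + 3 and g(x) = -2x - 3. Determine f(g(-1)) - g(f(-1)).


f(g(-1)) = 2
g(f(-1)) = -7
Difference = 9

9


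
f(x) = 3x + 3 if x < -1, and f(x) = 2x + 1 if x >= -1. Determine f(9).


9 satisfies x >= -1
f(9) = 19

19


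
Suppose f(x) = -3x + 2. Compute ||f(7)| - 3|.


f(7) = -19
|-19| = 19
|19 - 3| = 16

16


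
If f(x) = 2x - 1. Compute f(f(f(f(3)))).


f(3) = 5
f(5) = 9
f(9) = 17
f(17) = 33

33


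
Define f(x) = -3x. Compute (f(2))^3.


-216


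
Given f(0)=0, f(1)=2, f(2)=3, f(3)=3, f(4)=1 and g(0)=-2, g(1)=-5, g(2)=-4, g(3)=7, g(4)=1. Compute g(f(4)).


f(4) = 1
g(1) = -5

-5


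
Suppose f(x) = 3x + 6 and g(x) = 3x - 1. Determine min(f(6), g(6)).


f(6) = 24
g(6) = 17
min = 17

17


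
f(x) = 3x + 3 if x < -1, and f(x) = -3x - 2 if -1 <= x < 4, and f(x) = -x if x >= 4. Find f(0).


0 satisfies -1 <= x < 4
f(0) = -2

-2


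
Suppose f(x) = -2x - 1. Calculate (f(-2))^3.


f(-2) = 3
(3)^3 = 27

27


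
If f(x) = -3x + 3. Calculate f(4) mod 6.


f(4) = -9
-9 mod 6 = 3

3


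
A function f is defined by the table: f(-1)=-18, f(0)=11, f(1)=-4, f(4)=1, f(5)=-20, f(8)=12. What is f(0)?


Reading from the table at x = 0

11


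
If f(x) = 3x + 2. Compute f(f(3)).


f(3) = 11
f(11) = 35

35


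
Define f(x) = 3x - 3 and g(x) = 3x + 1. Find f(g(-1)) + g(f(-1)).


-26


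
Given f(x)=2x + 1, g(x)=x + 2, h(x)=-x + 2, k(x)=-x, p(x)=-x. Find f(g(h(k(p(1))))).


7


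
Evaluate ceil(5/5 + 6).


7


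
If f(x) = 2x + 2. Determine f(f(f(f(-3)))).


-18


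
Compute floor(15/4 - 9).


15/4 = 3.75
3.75 - 9 = -5.25
floor(-5.25) = -6

-6


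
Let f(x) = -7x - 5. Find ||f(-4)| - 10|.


13


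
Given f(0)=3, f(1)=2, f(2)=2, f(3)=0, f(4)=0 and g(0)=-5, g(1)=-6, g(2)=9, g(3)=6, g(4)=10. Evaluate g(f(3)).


f(3) = 0
g(0) = -5

-5


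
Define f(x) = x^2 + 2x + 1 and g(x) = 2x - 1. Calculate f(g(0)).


g(0) = -1
f(-1) = 1*(-1)^2 + 2*(-1) + 1 = 0

0


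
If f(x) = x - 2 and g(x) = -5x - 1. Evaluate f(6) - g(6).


f(6) = 4
g(6) = -31
Difference = 35

35


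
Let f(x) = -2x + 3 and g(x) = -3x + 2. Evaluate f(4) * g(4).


f(4) = -5
g(4) = -10
Product = 50

50


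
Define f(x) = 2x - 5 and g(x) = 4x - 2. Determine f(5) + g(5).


f(5) = 5
g(5) = 18
Sum = 23

23


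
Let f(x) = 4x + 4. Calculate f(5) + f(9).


f(5) = 24
f(9) = 40
Sum = 64

64


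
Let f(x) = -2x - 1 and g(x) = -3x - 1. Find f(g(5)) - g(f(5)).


f(g(5)) = 31
g(f(5)) = 32
Difference = -1

-1


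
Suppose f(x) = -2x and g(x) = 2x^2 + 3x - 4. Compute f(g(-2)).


g(-2) = -2
f(-2) = 4

4


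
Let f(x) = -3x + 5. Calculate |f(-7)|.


26


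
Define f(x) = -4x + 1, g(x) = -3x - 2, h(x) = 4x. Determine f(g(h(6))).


h(6) = 24
g(24) = -74
f(-74) = 297

297


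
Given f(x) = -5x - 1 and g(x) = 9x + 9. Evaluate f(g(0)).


-46


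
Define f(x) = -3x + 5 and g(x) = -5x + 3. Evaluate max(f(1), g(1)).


2


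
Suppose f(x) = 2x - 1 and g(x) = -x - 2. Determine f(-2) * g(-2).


f(-2) = -5
g(-2) = 0
Product = 0

0


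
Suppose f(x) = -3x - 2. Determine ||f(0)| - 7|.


f(0) = -2
|-2| = 2
|2 - 7| = 5

5


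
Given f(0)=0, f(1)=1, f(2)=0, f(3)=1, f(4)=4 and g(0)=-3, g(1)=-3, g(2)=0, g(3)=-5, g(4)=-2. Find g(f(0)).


f(0) = 0
g(0) = -3

-3


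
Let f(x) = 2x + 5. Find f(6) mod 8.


f(6) = 17
17 mod 8 = 1

1


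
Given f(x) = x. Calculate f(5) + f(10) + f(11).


f(5) = 5
f(10) = 10
f(11) = 11
Sum = 26

26


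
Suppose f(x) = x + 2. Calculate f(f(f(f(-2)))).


f(-2) = 0
f(0) = 2
f(2) = 4
f(4) = 6

6


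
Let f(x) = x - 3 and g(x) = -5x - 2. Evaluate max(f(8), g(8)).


f(8) = 5
g(8) = -42
max = 5

5


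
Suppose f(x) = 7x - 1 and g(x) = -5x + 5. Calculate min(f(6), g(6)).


-25


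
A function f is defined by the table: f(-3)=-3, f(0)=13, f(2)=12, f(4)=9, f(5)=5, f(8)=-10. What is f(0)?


Reading from the table at x = 0

13


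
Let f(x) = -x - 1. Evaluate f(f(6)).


6


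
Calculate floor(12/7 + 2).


12/7 = 1.7143
1.7143 + 2 = 3.7143
floor(3.7143) = 3

3


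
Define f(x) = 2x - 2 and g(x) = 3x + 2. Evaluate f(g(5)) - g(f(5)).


f(g(5)) = 32
g(f(5)) = 26
Difference = 6

6


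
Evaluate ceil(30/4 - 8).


30/4 = 7.5
7.5 - 8 = -0.5
ceil(-0.5) = 0

0


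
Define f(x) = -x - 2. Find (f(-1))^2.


f(-1) = -1
(-1)^2 = 1

1


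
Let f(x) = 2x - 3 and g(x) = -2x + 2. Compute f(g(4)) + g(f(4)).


-23


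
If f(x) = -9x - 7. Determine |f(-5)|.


f(-5) = 38
|38| = 38

38


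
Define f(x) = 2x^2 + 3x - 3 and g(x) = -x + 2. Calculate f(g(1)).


g(1) = 1
f(1) = 2*(1)^2 + 3*(1) - 3 = 2

2


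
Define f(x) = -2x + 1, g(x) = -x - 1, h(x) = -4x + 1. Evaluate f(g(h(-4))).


37


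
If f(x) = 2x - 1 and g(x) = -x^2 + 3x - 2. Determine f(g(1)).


g(1) = 0
f(0) = -1

-1


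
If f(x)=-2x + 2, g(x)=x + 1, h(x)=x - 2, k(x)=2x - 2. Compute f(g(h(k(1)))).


4


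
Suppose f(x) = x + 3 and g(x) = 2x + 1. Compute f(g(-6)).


-8


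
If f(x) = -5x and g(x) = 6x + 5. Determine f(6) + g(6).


f(6) = -30
g(6) = 41
Sum = 11

11


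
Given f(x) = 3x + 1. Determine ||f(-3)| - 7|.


f(-3) = -8
|-8| = 8
|8 - 7| = 1

1


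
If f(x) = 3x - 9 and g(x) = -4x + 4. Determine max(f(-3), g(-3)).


f(-3) = -18
g(-3) = 16
max = 16

16


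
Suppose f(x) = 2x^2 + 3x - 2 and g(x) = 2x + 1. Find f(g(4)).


g(4) = 9
f(9) = 2*(9)^2 + 3*(9) - 2 = 187

187


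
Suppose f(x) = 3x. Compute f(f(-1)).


-9


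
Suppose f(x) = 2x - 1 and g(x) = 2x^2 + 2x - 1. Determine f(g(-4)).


g(-4) = 23
f(23) = 45

45


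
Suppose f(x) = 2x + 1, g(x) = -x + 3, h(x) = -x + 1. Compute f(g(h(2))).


h(2) = -1
g(-1) = 4
f(4) = 9

9


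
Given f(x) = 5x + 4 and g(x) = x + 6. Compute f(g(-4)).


g(-4) = 2
f(2) = 14

14


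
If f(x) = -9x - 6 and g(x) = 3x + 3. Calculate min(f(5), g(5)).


f(5) = -51
g(5) = 18
min = -51

-51


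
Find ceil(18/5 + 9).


18/5 = 3.6
3.6 + 9 = 12.6
ceil(12.6) = 13

13


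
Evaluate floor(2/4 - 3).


2/4 = 0.5
0.5 - 3 = -2.5
floor(-2.5) = -3

-3


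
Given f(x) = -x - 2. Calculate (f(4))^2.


f(4) = -6
(-6)^2 = 36

36


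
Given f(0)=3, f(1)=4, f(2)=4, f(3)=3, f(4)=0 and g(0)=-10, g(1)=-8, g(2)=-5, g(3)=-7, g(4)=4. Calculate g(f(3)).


f(3) = 3
g(3) = -7

-7


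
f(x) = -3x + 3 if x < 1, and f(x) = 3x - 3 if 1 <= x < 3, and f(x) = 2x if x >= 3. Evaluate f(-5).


18


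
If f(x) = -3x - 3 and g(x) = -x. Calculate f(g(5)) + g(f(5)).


f(g(5)) = 12
g(f(5)) = 18
Sum = 30

30


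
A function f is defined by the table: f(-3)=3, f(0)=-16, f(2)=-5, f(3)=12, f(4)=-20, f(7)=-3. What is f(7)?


Reading from the table at x = 7

-3


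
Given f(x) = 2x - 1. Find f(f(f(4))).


f(4) = 7
f(7) = 13
f(13) = 25

25


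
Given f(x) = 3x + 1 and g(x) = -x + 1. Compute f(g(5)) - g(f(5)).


f(g(5)) = -11
g(f(5)) = -15
Difference = 4

4


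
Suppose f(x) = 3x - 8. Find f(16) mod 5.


0


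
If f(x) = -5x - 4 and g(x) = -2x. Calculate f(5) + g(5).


f(5) = -29
g(5) = -10
Sum = -39

-39


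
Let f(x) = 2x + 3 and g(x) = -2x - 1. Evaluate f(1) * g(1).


f(1) = 5
g(1) = -3
Product = -15

-15


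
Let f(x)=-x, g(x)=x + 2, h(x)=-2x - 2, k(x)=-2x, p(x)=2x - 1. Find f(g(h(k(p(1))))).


-4


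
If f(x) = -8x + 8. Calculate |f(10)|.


f(10) = -72
|-72| = 72

72


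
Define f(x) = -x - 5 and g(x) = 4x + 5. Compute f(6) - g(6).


f(6) = -11
g(6) = 29
Difference = -40

-40


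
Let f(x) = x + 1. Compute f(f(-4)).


f(-4) = -3
f(-3) = -2

-2


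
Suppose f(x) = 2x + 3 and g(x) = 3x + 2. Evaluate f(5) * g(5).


f(5) = 13
g(5) = 17
Product = 221

221


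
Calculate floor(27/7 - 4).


27/7 = 3.8571
3.8571 - 4 = -0.1429
floor(-0.1429) = -1

-1


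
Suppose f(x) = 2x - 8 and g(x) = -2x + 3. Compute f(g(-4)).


14


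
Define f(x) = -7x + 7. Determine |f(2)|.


f(2) = -7
|-7| = 7

7


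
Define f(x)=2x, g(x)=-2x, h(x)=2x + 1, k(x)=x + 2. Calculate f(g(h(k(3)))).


k(3) = 5
h(5) = 11
g(11) = -22
f(-22) = -44

-44


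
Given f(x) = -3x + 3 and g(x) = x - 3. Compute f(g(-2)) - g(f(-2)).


f(g(-2)) = 18
g(f(-2)) = 6
Difference = 12

12


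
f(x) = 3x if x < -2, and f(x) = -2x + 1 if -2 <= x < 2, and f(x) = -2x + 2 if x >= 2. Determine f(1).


1 satisfies -2 <= x < 2
f(1) = -1

-1


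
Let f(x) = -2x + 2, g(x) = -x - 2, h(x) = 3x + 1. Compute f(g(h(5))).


h(5) = 16
g(16) = -18
f(-18) = 38

38


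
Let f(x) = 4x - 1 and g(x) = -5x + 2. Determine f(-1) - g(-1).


-12


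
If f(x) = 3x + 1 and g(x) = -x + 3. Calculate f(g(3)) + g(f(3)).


-6


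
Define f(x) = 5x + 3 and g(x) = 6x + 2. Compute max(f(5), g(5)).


f(5) = 28
g(5) = 32
max = 32

32


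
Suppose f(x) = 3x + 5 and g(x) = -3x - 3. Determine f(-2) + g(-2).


f(-2) = -1
g(-2) = 3
Sum = 2

2


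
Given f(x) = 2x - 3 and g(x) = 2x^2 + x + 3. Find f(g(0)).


g(0) = 3
f(3) = 3

3


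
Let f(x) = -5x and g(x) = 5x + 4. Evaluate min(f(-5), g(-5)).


f(-5) = 25
g(-5) = -21
min = -21

-21


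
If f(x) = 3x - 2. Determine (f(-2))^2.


f(-2) = -8
(-8)^2 = 64

64


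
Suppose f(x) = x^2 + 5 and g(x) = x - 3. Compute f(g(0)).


g(0) = -3
f(-3) = 1*(-3)^2 + 5 = 14

14


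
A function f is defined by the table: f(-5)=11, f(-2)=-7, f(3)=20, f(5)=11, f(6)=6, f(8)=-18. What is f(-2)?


-7


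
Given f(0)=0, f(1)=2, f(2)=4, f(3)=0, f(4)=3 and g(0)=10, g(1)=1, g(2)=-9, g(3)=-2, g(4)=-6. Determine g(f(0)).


10


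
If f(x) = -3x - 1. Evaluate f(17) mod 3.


f(17) = -52
-52 mod 3 = 2

2


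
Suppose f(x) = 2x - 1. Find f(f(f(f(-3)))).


f(-3) = -7
f(-7) = -15
f(-15) = -31
f(-31) = -63

-63


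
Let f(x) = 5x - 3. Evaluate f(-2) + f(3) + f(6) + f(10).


f(-2) = -13
f(3) = 12
f(6) = 27
f(10) = 47
Sum = 73

73


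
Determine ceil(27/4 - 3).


4


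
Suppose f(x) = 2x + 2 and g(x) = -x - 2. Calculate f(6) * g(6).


-112


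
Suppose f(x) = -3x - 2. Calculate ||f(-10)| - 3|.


f(-10) = 28
|28| = 28
|28 - 3| = 25

25


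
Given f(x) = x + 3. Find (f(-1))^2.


f(-1) = 2
(2)^2 = 4

4


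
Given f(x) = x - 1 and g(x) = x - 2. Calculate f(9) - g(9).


f(9) = 8
g(9) = 7
Difference = 1

1


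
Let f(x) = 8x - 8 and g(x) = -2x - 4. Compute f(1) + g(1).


-6


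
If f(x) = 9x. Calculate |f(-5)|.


45


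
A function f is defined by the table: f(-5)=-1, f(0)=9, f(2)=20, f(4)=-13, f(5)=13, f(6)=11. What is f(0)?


9


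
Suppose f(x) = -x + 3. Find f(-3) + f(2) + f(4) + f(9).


f(-3) = 6
f(2) = 1
f(4) = -1
f(9) = -6
Sum = 0

0


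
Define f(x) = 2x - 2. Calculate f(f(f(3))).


10


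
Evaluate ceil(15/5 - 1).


2


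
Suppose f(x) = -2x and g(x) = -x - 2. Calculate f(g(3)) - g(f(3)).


f(g(3)) = 10
g(f(3)) = 4
Difference = 6

6


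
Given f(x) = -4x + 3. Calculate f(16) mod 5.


f(16) = -61
-61 mod 5 = 4

4


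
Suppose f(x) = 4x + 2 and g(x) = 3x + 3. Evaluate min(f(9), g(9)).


f(9) = 38
g(9) = 30
min = 30

30


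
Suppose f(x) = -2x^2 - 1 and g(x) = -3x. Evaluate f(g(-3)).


g(-3) = 9
f(9) = (-2)*(9)^2 - 1 = -163

-163


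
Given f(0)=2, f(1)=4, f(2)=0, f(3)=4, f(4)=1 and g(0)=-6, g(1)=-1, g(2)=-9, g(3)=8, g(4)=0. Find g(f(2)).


f(2) = 0
g(0) = -6

-6


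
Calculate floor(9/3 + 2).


9/3 = 3
3 + 2 = 5
floor(5) = 5

5


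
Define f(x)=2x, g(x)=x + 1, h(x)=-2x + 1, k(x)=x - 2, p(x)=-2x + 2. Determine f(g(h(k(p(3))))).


p(3) = -4
k(-4) = -6
h(-6) = 13
g(13) = 14
f(14) = 28

28


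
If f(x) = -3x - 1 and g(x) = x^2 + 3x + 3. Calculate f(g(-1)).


g(-1) = 1
f(1) = -4

-4


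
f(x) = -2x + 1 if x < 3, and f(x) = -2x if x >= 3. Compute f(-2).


-2 satisfies x < 3
f(-2) = 5

5


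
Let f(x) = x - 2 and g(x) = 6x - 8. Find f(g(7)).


g(7) = 34
f(34) = 32

32


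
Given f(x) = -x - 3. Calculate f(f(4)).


4


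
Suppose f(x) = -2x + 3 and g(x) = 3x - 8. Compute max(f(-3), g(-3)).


f(-3) = 9
g(-3) = -17
max = 9

9


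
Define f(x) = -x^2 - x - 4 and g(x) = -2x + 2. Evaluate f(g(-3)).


g(-3) = 8
f(8) = (-1)*(8)^2 - 1*(8) - 4 = -76

-76


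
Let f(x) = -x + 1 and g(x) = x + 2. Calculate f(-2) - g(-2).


f(-2) = 3
g(-2) = 0
Difference = 3

3


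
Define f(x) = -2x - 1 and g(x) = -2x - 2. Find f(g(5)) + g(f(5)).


f(g(5)) = 23
g(f(5)) = 20
Sum = 43

43


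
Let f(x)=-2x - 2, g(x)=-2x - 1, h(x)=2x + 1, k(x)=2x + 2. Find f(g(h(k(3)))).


k(3) = 8
h(8) = 17
g(17) = -35
f(-35) = 68

68


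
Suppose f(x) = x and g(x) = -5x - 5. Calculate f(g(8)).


g(8) = -45
f(-45) = -45

-45


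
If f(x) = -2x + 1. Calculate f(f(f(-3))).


27


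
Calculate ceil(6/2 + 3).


6/2 = 3
3 + 3 = 6
ceil(6) = 6

6


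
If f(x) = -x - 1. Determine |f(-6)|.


f(-6) = 5
|5| = 5

5


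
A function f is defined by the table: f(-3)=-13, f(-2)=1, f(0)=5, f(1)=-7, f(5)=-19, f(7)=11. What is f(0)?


Reading from the table at x = 0

5


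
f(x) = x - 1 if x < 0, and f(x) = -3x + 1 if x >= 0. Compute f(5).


5 satisfies x >= 0
f(5) = -14

-14


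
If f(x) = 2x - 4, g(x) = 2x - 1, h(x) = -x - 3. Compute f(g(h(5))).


h(5) = -8
g(-8) = -17
f(-17) = -38

-38


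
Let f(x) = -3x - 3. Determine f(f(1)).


f(1) = -6
f(-6) = 15

15


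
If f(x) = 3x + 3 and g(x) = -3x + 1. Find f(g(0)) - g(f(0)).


f(g(0)) = 6
g(f(0)) = -8
Difference = 14

14


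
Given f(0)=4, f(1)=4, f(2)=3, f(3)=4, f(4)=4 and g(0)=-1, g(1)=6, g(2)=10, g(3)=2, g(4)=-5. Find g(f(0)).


f(0) = 4
g(4) = -5

-5


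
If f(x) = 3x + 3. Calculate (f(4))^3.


f(4) = 15
(15)^3 = 3375

3375


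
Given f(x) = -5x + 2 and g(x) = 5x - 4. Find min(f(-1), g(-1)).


-9


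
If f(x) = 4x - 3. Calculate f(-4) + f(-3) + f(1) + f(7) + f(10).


f(-4) = -19
f(-3) = -15
f(1) = 1
f(7) = 25
f(10) = 37
Sum = 29

29


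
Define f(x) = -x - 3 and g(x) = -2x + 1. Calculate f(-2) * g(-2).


f(-2) = -1
g(-2) = 5
Product = -5

-5


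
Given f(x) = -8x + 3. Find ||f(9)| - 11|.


f(9) = -69
|-69| = 69
|69 - 11| = 58

58


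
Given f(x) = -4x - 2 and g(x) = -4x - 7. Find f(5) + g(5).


-49


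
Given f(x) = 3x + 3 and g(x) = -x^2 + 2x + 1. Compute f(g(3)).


g(3) = -2
f(-2) = -3

-3


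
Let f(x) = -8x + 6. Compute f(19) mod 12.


f(19) = -146
-146 mod 12 = 10

10


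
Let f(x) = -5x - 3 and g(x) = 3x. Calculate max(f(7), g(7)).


f(7) = -38
g(7) = 21
max = 21

21


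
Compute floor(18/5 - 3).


18/5 = 3.6
3.6 - 3 = 0.6
floor(0.6) = 0

0


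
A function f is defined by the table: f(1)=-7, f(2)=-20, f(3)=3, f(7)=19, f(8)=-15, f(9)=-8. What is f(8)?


Reading from the table at x = 8

-15


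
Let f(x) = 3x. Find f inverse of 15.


5


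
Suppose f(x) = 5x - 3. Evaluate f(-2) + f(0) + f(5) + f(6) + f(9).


75


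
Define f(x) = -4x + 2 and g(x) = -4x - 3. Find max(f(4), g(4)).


f(4) = -14
g(4) = -19
max = -14

-14


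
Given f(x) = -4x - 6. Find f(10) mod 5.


f(10) = -46
-46 mod 5 = 4

4


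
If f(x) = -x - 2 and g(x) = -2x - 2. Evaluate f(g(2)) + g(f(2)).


f(g(2)) = 4
g(f(2)) = 6
Sum = 10

10


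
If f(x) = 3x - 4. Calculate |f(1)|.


f(1) = -1
|-1| = 1

1


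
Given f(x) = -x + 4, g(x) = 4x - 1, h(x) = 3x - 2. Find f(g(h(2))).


-11


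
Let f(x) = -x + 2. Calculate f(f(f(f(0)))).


f(0) = 2
f(2) = 0
f(0) = 2
f(2) = 0

0


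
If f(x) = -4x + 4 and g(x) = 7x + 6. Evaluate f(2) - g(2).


f(2) = -4
g(2) = 20
Difference = -24

-24


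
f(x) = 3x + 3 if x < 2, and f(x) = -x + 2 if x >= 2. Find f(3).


3 satisfies x >= 2
f(3) = -1

-1


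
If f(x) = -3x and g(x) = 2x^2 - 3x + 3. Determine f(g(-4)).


g(-4) = 47
f(47) = -141

-141


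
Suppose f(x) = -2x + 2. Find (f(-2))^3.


216


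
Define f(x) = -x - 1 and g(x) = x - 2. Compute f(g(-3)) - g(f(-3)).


f(g(-3)) = 4
g(f(-3)) = 0
Difference = 4

4


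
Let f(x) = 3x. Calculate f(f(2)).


18


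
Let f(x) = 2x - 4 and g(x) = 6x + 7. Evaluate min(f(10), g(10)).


f(10) = 16
g(10) = 67
min = 16

16


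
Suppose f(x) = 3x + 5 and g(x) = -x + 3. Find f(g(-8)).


g(-8) = 11
f(11) = 38

38


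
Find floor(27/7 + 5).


27/7 = 3.8571
3.8571 + 5 = 8.8571
floor(8.8571) = 8

8


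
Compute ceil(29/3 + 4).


14


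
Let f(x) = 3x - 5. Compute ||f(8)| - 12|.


f(8) = 19
|19| = 19
|19 - 12| = 7

7


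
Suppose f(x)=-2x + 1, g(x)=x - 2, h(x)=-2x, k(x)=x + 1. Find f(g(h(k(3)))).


k(3) = 4
h(4) = -8
g(-8) = -10
f(-10) = 21

21


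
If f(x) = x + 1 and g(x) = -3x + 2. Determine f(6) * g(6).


f(6) = 7
g(6) = -16
Product = -112

-112


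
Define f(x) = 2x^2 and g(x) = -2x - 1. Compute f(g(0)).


g(0) = -1
f(-1) = 2*(-1)^2 = 2

2


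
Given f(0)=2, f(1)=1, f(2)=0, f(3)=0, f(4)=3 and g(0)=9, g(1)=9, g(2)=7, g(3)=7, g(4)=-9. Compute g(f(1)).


f(1) = 1
g(1) = 9

9


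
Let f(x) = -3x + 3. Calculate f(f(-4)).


f(-4) = 15
f(15) = -42

-42


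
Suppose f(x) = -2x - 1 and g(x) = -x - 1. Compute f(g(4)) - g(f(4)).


f(g(4)) = 9
g(f(4)) = 8
Difference = 1

1


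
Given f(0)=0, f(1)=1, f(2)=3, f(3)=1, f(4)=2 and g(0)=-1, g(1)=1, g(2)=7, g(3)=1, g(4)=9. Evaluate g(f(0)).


f(0) = 0
g(0) = -1

-1


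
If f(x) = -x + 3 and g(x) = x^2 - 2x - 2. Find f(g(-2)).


g(-2) = 6
f(6) = -3

-3


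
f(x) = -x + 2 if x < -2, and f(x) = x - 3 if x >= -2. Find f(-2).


-2 satisfies x >= -2
f(-2) = -5

-5


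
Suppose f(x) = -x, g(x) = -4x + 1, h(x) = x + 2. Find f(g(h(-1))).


h(-1) = 1
g(1) = -3
f(-3) = 3

3


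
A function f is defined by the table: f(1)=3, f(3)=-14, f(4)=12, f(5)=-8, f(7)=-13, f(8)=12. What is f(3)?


Reading from the table at x = 3

-14


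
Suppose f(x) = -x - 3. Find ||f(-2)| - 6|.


f(-2) = -1
|-1| = 1
|1 - 6| = 5

5


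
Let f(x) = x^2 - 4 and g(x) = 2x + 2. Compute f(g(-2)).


0


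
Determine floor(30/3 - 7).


30/3 = 10
10 - 7 = 3
floor(3) = 3

3


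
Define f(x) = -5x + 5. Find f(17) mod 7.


f(17) = -80
-80 mod 7 = 4

4


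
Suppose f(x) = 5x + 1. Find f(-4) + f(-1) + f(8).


f(-4) = -19
f(-1) = -4
f(8) = 41
Sum = 18

18


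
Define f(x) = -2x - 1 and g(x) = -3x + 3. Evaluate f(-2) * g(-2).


27


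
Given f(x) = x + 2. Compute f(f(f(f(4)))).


f(4) = 6
f(6) = 8
f(8) = 10
f(10) = 12

12


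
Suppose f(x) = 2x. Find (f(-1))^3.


f(-1) = -2
(-2)^3 = -8

-8


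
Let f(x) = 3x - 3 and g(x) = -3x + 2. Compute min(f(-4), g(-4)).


-15


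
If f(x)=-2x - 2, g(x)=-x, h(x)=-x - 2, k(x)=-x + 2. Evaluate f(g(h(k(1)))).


k(1) = 1
h(1) = -3
g(-3) = 3
f(3) = -8

-8


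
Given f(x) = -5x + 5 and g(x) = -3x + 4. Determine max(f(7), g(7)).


f(7) = -30
g(7) = -17
max = -17

-17


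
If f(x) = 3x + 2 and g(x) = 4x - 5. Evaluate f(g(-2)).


-37


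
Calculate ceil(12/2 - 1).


12/2 = 6
6 - 1 = 5
ceil(5) = 5

5


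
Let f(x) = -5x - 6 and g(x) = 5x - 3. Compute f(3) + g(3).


f(3) = -21
g(3) = 12
Sum = -9

-9


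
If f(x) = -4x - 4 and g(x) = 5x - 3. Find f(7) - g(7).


f(7) = -32
g(7) = 32
Difference = -64

-64


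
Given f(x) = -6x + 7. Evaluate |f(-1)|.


f(-1) = 13
|13| = 13

13


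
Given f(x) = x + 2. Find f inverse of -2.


Solve x + 2 = -2
x = (-2 - 2) / 1 = -4

-4


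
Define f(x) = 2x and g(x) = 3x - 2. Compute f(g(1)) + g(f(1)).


f(g(1)) = 2
g(f(1)) = 4
Sum = 6

6


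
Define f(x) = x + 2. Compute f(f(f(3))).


f(3) = 5
f(5) = 7
f(7) = 9

9


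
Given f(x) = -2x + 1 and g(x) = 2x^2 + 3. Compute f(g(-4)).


g(-4) = 35
f(35) = -69

-69


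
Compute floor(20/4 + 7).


20/4 = 5
5 + 7 = 12
floor(12) = 12

12


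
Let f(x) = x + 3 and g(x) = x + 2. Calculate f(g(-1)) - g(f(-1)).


f(g(-1)) = 4
g(f(-1)) = 4
Difference = 0

0


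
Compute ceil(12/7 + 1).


12/7 = 1.7143
1.7143 + 1 = 2.7143
ceil(2.7143) = 3

3


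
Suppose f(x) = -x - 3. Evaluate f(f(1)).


f(1) = -4
f(-4) = 1

1


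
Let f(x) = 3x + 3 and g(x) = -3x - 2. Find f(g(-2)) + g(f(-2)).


f(g(-2)) = 15
g(f(-2)) = 7
Sum = 22

22


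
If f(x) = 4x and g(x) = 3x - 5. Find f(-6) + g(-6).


-47


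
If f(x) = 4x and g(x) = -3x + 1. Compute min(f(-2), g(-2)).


f(-2) = -8
g(-2) = 7
min = -8

-8


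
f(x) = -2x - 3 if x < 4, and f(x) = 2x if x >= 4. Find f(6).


6 satisfies x >= 4
f(6) = 12

12


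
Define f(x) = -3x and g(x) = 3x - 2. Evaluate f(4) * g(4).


f(4) = -12
g(4) = 10
Product = -120

-120


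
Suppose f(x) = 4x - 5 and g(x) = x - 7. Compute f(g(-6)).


g(-6) = -13
f(-13) = -57

-57


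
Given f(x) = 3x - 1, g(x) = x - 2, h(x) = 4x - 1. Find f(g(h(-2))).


-34


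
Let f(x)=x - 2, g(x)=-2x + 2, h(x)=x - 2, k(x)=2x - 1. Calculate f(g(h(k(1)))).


k(1) = 1
h(1) = -1
g(-1) = 4
f(4) = 2

2


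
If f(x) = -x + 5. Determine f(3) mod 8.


f(3) = 2
2 mod 8 = 2

2


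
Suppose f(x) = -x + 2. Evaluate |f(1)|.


f(1) = 1
|1| = 1

1


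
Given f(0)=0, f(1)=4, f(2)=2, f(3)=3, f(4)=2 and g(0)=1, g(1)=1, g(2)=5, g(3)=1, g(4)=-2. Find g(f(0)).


f(0) = 0
g(0) = 1

1


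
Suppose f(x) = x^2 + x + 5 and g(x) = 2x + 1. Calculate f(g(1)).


g(1) = 3
f(3) = 1*(3)^2 + 1*(3) + 5 = 17

17


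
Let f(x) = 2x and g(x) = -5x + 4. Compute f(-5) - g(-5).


f(-5) = -10
g(-5) = 29
Difference = -39

-39


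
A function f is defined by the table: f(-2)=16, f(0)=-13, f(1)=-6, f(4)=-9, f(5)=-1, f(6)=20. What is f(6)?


Reading from the table at x = 6

20


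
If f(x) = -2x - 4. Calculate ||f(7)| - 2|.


16


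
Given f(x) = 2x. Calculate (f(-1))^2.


f(-1) = -2
(-2)^2 = 4

4


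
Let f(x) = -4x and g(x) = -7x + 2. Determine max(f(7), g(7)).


-28


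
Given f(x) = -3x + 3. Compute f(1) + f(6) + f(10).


f(1) = 0
f(6) = -15
f(10) = -27
Sum = -42

-42


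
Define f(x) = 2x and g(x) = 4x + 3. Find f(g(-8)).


g(-8) = -29
f(-29) = -58

-58


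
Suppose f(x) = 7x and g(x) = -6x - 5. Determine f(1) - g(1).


f(1) = 7
g(1) = -11
Difference = 18

18


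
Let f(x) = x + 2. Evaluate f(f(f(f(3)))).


f(3) = 5
f(5) = 7
f(7) = 9
f(9) = 11

11


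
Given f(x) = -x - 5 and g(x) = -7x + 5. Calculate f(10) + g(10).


f(10) = -15
g(10) = -65
Sum = -80

-80


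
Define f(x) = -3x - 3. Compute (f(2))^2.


f(2) = -9
(-9)^2 = 81

81


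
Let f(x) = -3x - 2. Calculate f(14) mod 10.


f(14) = -44
-44 mod 10 = 6

6


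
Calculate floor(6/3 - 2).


6/3 = 2
2 - 2 = 0
floor(0) = 0

0


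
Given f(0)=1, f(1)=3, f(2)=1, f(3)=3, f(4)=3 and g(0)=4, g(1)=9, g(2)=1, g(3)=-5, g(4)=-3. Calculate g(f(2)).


f(2) = 1
g(1) = 9

9


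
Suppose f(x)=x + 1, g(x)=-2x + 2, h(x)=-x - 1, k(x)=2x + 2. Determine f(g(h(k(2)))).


17


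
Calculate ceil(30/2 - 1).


30/2 = 15
15 - 1 = 14
ceil(14) = 14

14


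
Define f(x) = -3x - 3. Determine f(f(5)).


51


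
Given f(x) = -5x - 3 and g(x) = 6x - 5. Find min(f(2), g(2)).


-13


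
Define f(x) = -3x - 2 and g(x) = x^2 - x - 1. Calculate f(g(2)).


g(2) = 1
f(1) = -5

-5


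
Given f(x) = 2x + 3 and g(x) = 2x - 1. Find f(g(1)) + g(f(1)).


f(g(1)) = 5
g(f(1)) = 9
Sum = 14

14


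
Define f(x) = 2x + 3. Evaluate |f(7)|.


f(7) = 17
|17| = 17

17


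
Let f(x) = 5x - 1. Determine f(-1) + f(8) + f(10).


f(-1) = -6
f(8) = 39
f(10) = 49
Sum = 82

82
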